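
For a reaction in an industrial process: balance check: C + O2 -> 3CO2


Equation: C + O2 -> 3CO2
Check atoms: C: 1≠3, O: 2≠6
Not balanced

No, not balanced


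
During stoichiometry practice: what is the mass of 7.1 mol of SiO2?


M(SiO2) = 60.09 g/mol
mass = n × M = 7.1 × 60.09 = 426.64 g

426.64 g


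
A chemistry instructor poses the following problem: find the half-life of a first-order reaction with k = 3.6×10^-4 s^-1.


t½ = ln2/k = 0.693147/(3.6×10^-4 s^-1)
= 1925 s

1925 s


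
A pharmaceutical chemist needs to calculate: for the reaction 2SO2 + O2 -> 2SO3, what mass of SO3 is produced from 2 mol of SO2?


Mole ratio SO3:SO2 = 2:2
n(SO3) = 2 × 2/2 = 2.000 mol
mass = 2.000 × 80.07 = 160.14 g

160.14 g


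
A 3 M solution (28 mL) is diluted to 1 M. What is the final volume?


C1V1 = C2V2
3 × 28 = 1 × V2
V2 = 84/1 = 84.0 mL

84.0 mL


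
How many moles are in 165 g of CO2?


M(CO2) = 44.01 g/mol
n = mass/M = 165/44.01 = 3.7491 mol

3.7491 mol


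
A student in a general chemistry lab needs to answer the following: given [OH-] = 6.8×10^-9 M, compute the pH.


pOH = -log10([OH-]) = -log10(6.8×10^-9)
= 9 - log10(6.8) = 8.17
pH = 14 - pOH = 14 - 8.17 = 5.83

5.83


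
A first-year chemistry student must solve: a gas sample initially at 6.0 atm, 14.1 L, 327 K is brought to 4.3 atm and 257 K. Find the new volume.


P1V1/T1 = P2V2/T2
V2 = P1V1T2/(T1P2)
= 6.0×14.1×257/(327×4.3)
= 15.463 L

15.463 L


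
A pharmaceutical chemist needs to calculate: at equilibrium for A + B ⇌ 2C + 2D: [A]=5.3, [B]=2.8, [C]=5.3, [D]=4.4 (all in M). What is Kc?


Kc = [C]^2[D]^2/([A][B])
= (5.3^2 × 4.4^2)/(5.3^1 × 2.8^1)
= 543.8224/14.84
= 36.65

36.65


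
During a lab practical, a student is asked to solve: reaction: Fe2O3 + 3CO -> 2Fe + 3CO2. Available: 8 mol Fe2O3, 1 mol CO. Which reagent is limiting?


Mole ratio available / coefficient:
  Fe2O3: 8/1 = 8.000
  CO: 1/3 = 0.333
Smaller ratio is limiting.

CO


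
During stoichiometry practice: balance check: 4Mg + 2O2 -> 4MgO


Equation: 4Mg + 2O2 -> 4MgO
Check atoms: Mg: 4=4, O: 4=4
Balanced

Yes, balanced


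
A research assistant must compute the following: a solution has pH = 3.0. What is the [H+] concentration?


[H+] = 10^(-pH) = 10^(-3.0)
= 1.0×10^-3 M

1.0×10^-3 M


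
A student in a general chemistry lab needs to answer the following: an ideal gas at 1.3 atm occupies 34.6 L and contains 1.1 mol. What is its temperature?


PV = nRT  (R = 0.08206 L·atm/(mol·K))
T = PV/(nR) = 1.3×34.6/(1.1×0.08206)
= 44.98/0.090266
= 498.31 K

498.31 K


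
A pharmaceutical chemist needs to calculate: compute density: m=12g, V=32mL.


ρ = mass/volume
= 12/32
= 0.375 g/mL

0.375 g/mL


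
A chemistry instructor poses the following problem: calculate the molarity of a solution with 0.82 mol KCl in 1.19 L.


M = n/V = 0.82/1.19 = 0.689 mol/L

0.689 M


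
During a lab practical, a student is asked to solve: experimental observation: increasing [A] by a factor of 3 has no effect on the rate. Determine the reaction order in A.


rate ∝ [A]^n
rate ∝ [A]^0
Order in A: 0

0


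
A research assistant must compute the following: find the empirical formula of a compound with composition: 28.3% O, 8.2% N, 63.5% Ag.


Assume 100 g sample. Moles of each element:
  O: 28.3/16.0 = 1.769 mol
  N: 8.2/14.01 = 0.585 mol
  Ag: 63.5/107.87 = 0.589 mol
Divide by smallest (0.585):
  O: 1.769/0.585 = 3.02
  N: 0.585/0.585 = 1.0
  Ag: 0.589/0.585 = 1.01
Empirical formula: AgNO3

AgNO3


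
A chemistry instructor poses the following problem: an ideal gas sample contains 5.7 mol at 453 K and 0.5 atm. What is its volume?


PV = nRT  (R = 0.08206 L·atm/(mol·K))
V = nRT/P = 5.7×0.08206×453/0.5
= 423.774 L

423.774 L


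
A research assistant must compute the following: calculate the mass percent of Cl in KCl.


M(KCl) = 1×39.1 + 1×35.45 = 74.55 g/mol
Mass of Cl = 1 × 35.45 = 35.45 g/mol
% Cl = 35.45/74.55 × 100 = 47.55%

47.55%


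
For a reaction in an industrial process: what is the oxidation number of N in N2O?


2x + (-2) = 0, so x = +1
Oxidation number: +1

+1


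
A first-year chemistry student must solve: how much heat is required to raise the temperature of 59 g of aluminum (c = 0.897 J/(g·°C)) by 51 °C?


q = mcΔT = 59 × 0.897 × 51
= 2699.07 J

2699.07 J


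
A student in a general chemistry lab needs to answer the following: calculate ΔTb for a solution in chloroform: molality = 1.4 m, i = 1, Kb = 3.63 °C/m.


ΔTb = Kb × m × i
= 3.63 × 1.4 × 1
= 5.082 °C

5.082 °C


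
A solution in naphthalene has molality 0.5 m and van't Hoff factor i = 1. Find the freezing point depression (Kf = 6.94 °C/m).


ΔTf = Kf × m × i
= 6.94 × 0.5 × 1
= 3.47 °C

3.47 °C


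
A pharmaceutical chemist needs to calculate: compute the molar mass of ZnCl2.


M(ZnCl2) = 1×65.38 + 2×35.45
= 65.38 + 70.9
= 136.28 g/mol

136.28 g/mol


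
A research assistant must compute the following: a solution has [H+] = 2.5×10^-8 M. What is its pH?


pH = -log10([H+]) = -log10(2.5×10^-8)
= 8 - log10(2.5)
= 8 - 0.4
= 7.6

7.6


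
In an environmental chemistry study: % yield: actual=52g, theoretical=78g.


% yield = actual/theoretical × 100
= 52/78 × 100
= 66.67%

66.67%


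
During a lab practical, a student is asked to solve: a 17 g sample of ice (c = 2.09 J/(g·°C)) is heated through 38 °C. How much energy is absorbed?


q = mcΔT = 17 × 2.09 × 38
= 1350.14 J

1350.14 J


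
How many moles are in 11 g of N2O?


M(N2O) = 44.02 g/mol
n = mass/M = 11/44.02 = 0.2499 mol

0.2499 mol


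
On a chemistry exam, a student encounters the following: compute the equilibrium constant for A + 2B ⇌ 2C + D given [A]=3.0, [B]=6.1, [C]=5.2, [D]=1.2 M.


Kc = [C]^2[D]/([A][B]^2)
= (5.2^2 × 1.2^1)/(3.0^1 × 6.1^2)
= 32.448/111.63
= 0.2907

0.2907


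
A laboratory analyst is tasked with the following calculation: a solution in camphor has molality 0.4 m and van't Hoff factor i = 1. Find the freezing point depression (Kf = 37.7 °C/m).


ΔTf = Kf × m × i
= 37.7 × 0.4 × 1
= 15.08 °C

15.08 °C


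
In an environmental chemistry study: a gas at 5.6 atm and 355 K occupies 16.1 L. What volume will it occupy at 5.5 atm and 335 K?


P1V1/T1 = P2V2/T2
V2 = P1V1T2/(T1P2)
= 5.6×16.1×335/(355×5.5)
= 15.469 L

15.469 L


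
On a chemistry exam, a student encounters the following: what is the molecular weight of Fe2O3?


M(Fe2O3) = 2×55.85 + 3×16.0
= 111.7 + 48.0
= 159.7 g/mol

159.7 g/mol


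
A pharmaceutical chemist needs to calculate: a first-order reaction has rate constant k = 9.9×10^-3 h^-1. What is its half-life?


t½ = ln2/k = 0.693147/(9.9×10^-3 h^-1)
= 70.01 h

70.01 h


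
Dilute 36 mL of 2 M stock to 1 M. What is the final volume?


C1V1 = C2V2
2 × 36 = 1 × V2
V2 = 72/1 = 72.0 mL

72.0 mL


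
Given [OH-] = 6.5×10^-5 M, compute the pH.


pOH = -log10([OH-]) = -log10(6.5×10^-5)
= 5 - log10(6.5) = 4.19
pH = 14 - pOH = 14 - 4.19 = 9.81

9.81


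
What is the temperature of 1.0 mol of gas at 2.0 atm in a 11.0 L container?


PV = nRT  (R = 0.08206 L·atm/(mol·K))
T = PV/(nR) = 2.0×11.0/(1.0×0.08206)
= 22.00/0.082060
= 268.10 K

268.10 K


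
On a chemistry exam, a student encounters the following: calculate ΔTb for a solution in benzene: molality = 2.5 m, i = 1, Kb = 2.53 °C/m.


ΔTb = Kb × m × i
= 2.53 × 2.5 × 1
= 6.325 °C

6.325 °C


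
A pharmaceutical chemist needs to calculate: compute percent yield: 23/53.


% yield = actual/theoretical × 100
= 23/53 × 100
= 43.4%

43.4%


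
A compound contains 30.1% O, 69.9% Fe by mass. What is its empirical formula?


Assume 100 g sample. Moles of each element:
  O: 30.1/16.0 = 1.881 mol
  Fe: 69.9/55.85 = 1.252 mol
Divide by smallest (1.252):
  O: 1.881/1.252 = 1.5
  Fe: 1.252/1.252 = 1.0
Multiply all ratios by 2 to obtain whole numbers.
Empirical formula: Fe2O3

Fe2O3


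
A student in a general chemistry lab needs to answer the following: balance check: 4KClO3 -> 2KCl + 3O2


Equation: 4KClO3 -> 2KCl + 3O2
Check atoms: Cl: 4≠2, K: 4≠2, O: 12≠6
Not balanced

No, not balanced


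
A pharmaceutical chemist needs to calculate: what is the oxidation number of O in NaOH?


O is usually -2
Oxidation number: -2

-2


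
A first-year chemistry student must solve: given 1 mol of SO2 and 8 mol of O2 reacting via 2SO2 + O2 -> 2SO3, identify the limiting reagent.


Mole ratio available / coefficient:
  SO2: 1/2 = 0.500
  O2: 8/1 = 8.000
Smaller ratio is limiting.

SO2


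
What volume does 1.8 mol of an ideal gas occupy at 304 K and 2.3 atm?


PV = nRT  (R = 0.08206 L·atm/(mol·K))
V = nRT/P = 1.8×0.08206×304/2.3
= 19.523 L

19.523 L


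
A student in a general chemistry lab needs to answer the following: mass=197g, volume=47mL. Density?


ρ = mass/volume
= 197/47
= 4.191 g/mL

4.191 g/mL


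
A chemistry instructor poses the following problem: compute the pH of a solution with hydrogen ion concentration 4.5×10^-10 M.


pH = -log10([H+]) = -log10(4.5×10^-10)
= 10 - log10(4.5)
= 10 - 0.65
= 9.35

9.35


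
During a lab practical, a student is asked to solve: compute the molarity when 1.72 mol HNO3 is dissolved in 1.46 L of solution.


M = n/V = 1.72/1.46 = 1.178 mol/L

1.178 M


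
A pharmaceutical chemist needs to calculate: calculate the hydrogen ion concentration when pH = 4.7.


[H+] = 10^(-pH) = 10^(-4.7)
= 2.0×10^-5 M

2.0×10^-5 M


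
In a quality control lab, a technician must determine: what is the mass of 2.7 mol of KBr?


M(KBr) = 119.0 g/mol
mass = n × M = 2.7 × 119.0 = 321.30 g

321.30 g


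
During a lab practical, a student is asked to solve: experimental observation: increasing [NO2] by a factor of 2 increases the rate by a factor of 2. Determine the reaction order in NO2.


rate ∝ [NO2]^n
2^n = 2 → n = 1
Order in NO2: 1

1


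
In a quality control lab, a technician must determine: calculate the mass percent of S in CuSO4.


M(CuSO4) = 1×63.55 + 1×32.07 + 4×16.0 = 159.62 g/mol
Mass of S = 1 × 32.07 = 32.07 g/mol
% S = 32.07/159.62 × 100 = 20.09%

20.09%


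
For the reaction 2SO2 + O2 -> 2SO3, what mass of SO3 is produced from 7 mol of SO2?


Mole ratio SO3:SO2 = 2:2
n(SO3) = 7 × 2/2 = 7.000 mol
mass = 7.000 × 80.07 = 560.49 g

560.49 g


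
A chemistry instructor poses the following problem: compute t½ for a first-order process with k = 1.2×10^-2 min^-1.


t½ = ln2/k = 0.693147/(1.2×10^-2 min^-1)
= 57.76 min

57.76 min


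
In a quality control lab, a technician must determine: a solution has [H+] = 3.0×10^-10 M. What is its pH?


pH = -log10([H+]) = -log10(3.0×10^-10)
= 10 - log10(3.0)
= 10 - 0.48
= 9.52

9.52


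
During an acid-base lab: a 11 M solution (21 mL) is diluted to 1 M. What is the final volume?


C1V1 = C2V2
11 × 21 = 1 × V2
V2 = 231/1 = 231.0 mL

231.0 mL


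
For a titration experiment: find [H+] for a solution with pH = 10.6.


[H+] = 10^(-pH) = 10^(-10.6)
= 2.51×10^-11 M

2.51×10^-11 M


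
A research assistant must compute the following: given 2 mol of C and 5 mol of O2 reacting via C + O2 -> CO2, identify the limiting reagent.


Mole ratio available / coefficient:
  C: 2/1 = 2.000
  O2: 5/1 = 5.000
Smaller ratio is limiting.

C


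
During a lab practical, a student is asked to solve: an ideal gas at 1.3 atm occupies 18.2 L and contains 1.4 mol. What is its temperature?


PV = nRT  (R = 0.08206 L·atm/(mol·K))
T = PV/(nR) = 1.3×18.2/(1.4×0.08206)
= 23.66/0.114884
= 205.95 K

205.95 K


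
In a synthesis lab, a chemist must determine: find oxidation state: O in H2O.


O is usually -2
Oxidation number: -2

-2


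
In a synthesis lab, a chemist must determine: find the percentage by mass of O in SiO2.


M(SiO2) = 1×28.09 + 2×16.0 = 60.09 g/mol
Mass of O = 2 × 16.0 = 32.00 g/mol
% O = 32.00/60.09 × 100 = 53.25%

53.25%


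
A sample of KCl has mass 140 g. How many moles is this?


M(KCl) = 74.55 g/mol
n = mass/M = 140/74.55 = 1.8779 mol

1.8779 mol


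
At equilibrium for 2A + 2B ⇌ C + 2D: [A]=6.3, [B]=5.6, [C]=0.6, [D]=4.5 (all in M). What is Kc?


Kc = [C][D]^2/([A]^2[B]^2)
= (0.6^1 × 4.5^2)/(6.3^2 × 5.6^2)
= 12.15/1244.6784
= 0.009762

0.009762


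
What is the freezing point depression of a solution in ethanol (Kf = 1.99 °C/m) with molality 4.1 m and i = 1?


ΔTf = Kf × m × i
= 1.99 × 4.1 × 1
= 8.159 °C

8.159 °C


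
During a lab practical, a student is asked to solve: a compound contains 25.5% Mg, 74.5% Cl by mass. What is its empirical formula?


Assume 100 g sample. Moles of each element:
  Mg: 25.5/24.31 = 1.049 mol
  Cl: 74.5/35.45 = 2.102 mol
Divide by smallest (1.049):
  Mg: 1.049/1.049 = 1.0
  Cl: 2.102/1.049 = 2.0
Empirical formula: MgCl2

MgCl2


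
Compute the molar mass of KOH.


M(KOH) = 1×39.1 + 1×16.0 + 1×1.008
= 39.1 + 16.0 + 1.01
= 56.11 g/mol

56.11 g/mol


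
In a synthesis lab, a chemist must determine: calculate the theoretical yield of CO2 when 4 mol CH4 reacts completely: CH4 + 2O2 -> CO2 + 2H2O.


Mole ratio CO2:CH4 = 1:1
n(CO2) = 4 × 1/1 = 4.000 mol
mass = 4.000 × 44.01 = 176.04 g

176.04 g


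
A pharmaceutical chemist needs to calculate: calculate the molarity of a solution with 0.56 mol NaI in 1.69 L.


M = n/V = 0.56/1.69 = 0.331 mol/L

0.331 M


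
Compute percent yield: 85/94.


% yield = actual/theoretical × 100
= 85/94 × 100
= 90.43%

90.43%


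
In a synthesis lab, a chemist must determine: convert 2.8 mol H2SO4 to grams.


M(H2SO4) = 98.09 g/mol
mass = n × M = 2.8 × 98.09 = 274.65 g

274.65 g


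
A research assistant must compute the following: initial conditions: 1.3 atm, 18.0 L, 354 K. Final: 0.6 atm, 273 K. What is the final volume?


P1V1/T1 = P2V2/T2
V2 = P1V1T2/(T1P2)
= 1.3×18.0×273/(354×0.6)
= 30.076 L

30.076 L


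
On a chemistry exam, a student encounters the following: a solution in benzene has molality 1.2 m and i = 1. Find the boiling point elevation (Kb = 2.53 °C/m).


ΔTb = Kb × m × i
= 2.53 × 1.2 × 1
= 3.036 °C

3.036 °C


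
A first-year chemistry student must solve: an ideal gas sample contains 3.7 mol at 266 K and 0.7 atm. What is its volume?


PV = nRT  (R = 0.08206 L·atm/(mol·K))
V = nRT/P = 3.7×0.08206×266/0.7
= 115.376 L

115.376 L


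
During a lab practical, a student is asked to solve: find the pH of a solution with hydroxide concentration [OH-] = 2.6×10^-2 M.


pOH = -log10([OH-]) = -log10(2.6×10^-2)
= 2 - log10(2.6) = 1.59
pH = 14 - pOH = 14 - 1.59 = 12.41

12.41


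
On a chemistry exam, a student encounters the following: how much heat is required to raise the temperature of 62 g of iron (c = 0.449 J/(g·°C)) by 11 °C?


q = mcΔT = 62 × 0.449 × 11
= 306.22 J

306.22 J


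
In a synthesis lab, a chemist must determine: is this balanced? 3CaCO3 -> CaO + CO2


Equation: 3CaCO3 -> CaO + CO2
Check atoms: C: 3≠1, Ca: 3≠1, O: 9≠3
Not balanced

No, not balanced


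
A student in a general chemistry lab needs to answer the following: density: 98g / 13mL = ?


ρ = mass/volume
= 98/13
= 7.538 g/mL

7.538 g/mL


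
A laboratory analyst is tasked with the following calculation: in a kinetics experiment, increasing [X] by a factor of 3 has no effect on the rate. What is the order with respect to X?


rate ∝ [X]^n
rate ∝ [X]^0
Order in X: 0

0


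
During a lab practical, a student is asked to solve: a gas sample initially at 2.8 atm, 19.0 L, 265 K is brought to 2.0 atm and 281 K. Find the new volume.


P1V1/T1 = P2V2/T2
V2 = P1V1T2/(T1P2)
= 2.8×19.0×281/(265×2.0)
= 28.206 L

28.206 L


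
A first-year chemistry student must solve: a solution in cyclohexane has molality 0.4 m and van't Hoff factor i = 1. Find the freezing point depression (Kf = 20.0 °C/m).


ΔTf = Kf × m × i
= 20.0 × 0.4 × 1
= 8.0 °C

8.0 °C


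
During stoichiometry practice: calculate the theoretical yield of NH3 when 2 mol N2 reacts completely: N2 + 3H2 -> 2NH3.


Mole ratio NH3:N2 = 2:1
n(NH3) = 2 × 2/1 = 4.000 mol
mass = 4.000 × 17.03 = 68.12 g

68.12 g


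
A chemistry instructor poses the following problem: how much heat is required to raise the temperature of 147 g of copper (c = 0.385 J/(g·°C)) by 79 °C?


q = mcΔT = 147 × 0.385 × 79
= 4471.01 J

4471.01 J


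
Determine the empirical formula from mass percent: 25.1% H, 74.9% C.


Assume 100 g sample. Moles of each element:
  H: 25.1/1.008 = 24.901 mol
  C: 74.9/12.01 = 6.236 mol
Divide by smallest (6.236):
  H: 24.901/6.236 = 3.99
  C: 6.236/6.236 = 1.0
Empirical formula: CH4

CH4


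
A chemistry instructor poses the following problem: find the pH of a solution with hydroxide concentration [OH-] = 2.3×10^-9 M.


pOH = -log10([OH-]) = -log10(2.3×10^-9)
= 9 - log10(2.3) = 8.64
pH = 14 - pOH = 14 - 8.64 = 5.36

5.36


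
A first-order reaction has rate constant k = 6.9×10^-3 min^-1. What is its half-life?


t½ = ln2/k = 0.693147/(6.9×10^-3 min^-1)
= 100.5 min

100.5 min


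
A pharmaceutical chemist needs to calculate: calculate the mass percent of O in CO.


M(CO) = 1×12.01 + 1×16.0 = 28.01 g/mol
Mass of O = 1 × 16.0 = 16.00 g/mol
% O = 16.00/28.01 × 100 = 57.12%

57.12%


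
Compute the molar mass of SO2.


M(SO2) = 1×32.07 + 2×16.0
= 32.07 + 32.0
= 64.07 g/mol

64.07 g/mol


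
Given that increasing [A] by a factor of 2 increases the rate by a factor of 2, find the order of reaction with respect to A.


rate ∝ [A]^n
2^n = 2 → n = 1
Order in A: 1

1


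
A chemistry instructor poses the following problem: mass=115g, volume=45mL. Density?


ρ = mass/volume
= 115/45
= 2.556 g/mL

2.556 g/mL


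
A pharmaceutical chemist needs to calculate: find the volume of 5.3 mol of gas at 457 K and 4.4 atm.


PV = nRT  (R = 0.08206 L·atm/(mol·K))
V = nRT/P = 5.3×0.08206×457/4.4
= 45.172 L

45.172 L


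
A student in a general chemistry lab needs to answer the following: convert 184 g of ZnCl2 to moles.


M(ZnCl2) = 136.28 g/mol
n = mass/M = 184/136.28 = 1.3502 mol

1.3502 mol


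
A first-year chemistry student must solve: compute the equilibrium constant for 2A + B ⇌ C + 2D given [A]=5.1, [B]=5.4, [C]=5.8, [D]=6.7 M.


Kc = [C][D]^2/([A]^2[B])
= (5.8^1 × 6.7^2)/(5.1^2 × 5.4^1)
= 260.362/140.454
= 1.854

1.854


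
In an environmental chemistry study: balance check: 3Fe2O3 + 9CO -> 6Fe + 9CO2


Equation: 3Fe2O3 + 9CO -> 6Fe + 9CO2
Check atoms: C: 9=9, Fe: 6=6, O: 18=18
Balanced

Yes, balanced


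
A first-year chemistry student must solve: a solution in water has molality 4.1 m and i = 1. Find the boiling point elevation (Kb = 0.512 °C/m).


ΔTb = Kb × m × i
= 0.512 × 4.1 × 1
= 2.0992 °C

2.0992 °C


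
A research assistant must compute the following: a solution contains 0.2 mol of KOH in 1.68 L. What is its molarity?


M = n/V = 0.2/1.68 = 0.119 mol/L

0.119 M


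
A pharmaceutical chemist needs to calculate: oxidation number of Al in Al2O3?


Al is +3
Oxidation number: +3

+3


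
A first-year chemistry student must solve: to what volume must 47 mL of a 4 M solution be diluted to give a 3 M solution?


C1V1 = C2V2
4 × 47 = 3 × V2
V2 = 188/3 = 62.67 mL

62.67 mL


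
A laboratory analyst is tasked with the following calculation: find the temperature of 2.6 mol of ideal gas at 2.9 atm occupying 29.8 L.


PV = nRT  (R = 0.08206 L·atm/(mol·K))
T = PV/(nR) = 2.9×29.8/(2.6×0.08206)
= 86.42/0.213356
= 405.05 K

405.05 K


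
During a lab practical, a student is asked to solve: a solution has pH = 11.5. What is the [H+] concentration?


[H+] = 10^(-pH) = 10^(-11.5)
= 3.16×10^-12 M

3.16×10^-12 M


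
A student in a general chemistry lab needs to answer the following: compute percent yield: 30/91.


% yield = actual/theoretical × 100
= 30/91 × 100
= 32.97%

32.97%


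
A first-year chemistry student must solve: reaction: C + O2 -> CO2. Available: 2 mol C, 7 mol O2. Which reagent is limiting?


Mole ratio available / coefficient:
  C: 2/1 = 2.000
  O2: 7/1 = 7.000
Smaller ratio is limiting.

C


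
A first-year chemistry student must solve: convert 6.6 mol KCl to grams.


M(KCl) = 74.55 g/mol
mass = n × M = 6.6 × 74.55 = 492.03 g

492.03 g


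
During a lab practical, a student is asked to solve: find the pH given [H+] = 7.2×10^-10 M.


pH = -log10([H+]) = -log10(7.2×10^-10)
= 10 - log10(7.2)
= 10 - 0.86
= 9.14

9.14


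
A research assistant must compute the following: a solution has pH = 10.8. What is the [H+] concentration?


[H+] = 10^(-pH) = 10^(-10.8)
= 1.58×10^-11 M

1.58×10^-11 M


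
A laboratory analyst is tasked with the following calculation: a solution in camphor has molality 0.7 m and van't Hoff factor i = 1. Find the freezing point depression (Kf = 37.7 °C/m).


ΔTf = Kf × m × i
= 37.7 × 0.7 × 1
= 26.39 °C

26.39 °C


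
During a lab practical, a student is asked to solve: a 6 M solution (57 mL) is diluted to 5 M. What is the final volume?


C1V1 = C2V2
6 × 57 = 5 × V2
V2 = 342/5 = 68.4 mL

68.4 mL


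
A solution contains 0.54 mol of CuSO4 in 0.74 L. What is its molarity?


M = n/V = 0.54/0.74 = 0.730 mol/L

0.730 M


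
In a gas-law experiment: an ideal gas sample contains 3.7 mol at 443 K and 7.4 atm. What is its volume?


PV = nRT  (R = 0.08206 L·atm/(mol·K))
V = nRT/P = 3.7×0.08206×443/7.4
= 18.176 L

18.176 L


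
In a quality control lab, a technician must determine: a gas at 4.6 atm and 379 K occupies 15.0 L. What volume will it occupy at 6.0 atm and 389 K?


P1V1/T1 = P2V2/T2
V2 = P1V1T2/(T1P2)
= 4.6×15.0×389/(379×6.0)
= 11.803 L

11.803 L


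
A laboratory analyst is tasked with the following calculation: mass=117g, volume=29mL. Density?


ρ = mass/volume
= 117/29
= 4.034 g/mL

4.034 g/mL


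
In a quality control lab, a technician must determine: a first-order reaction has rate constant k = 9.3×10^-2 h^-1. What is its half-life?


t½ = ln2/k = 0.693147/(9.3×10^-2 h^-1)
= 7.453 h

7.453 h


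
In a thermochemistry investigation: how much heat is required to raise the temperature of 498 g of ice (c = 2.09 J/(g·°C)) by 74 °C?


q = mcΔT = 498 × 2.09 × 74
= 77020.68 J

77020.68 J


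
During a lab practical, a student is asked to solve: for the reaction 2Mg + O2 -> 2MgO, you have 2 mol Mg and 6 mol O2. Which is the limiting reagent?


Mole ratio available / coefficient:
  Mg: 2/2 = 1.000
  O2: 6/1 = 6.000
Smaller ratio is limiting.

Mg


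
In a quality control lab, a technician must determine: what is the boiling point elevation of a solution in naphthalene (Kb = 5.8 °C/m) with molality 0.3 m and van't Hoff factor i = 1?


ΔTb = Kb × m × i
= 5.8 × 0.3 × 1
= 1.74 °C

1.74 °C


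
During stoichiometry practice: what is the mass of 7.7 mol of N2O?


M(N2O) = 44.02 g/mol
mass = n × M = 7.7 × 44.02 = 338.95 g

338.95 g


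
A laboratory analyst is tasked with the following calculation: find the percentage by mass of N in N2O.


M(N2O) = 2×14.01 + 1×16.0 = 44.02 g/mol
Mass of N = 2 × 14.01 = 28.02 g/mol
% N = 28.02/44.02 × 100 = 63.65%

63.65%


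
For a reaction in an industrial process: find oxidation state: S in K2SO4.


2(+1) + x + 4(-2) = 0, so x = +6
Oxidation number: +6

+6


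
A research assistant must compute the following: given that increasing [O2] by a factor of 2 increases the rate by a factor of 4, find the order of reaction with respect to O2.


rate ∝ [O2]^n
2^n = 4 → n = 2
Order in O2: 2

2


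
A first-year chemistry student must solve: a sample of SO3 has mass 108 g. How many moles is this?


M(SO3) = 80.07 g/mol
n = mass/M = 108/80.07 = 1.3488 mol

1.3488 mol


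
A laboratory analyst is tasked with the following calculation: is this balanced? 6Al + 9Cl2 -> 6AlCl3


Equation: 6Al + 9Cl2 -> 6AlCl3
Check atoms: Al: 6=6, Cl: 18=18
Balanced

Yes, balanced


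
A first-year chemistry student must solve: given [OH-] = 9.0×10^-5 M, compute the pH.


pOH = -log10([OH-]) = -log10(9.0×10^-5)
= 5 - log10(9.0) = 4.05
pH = 14 - pOH = 14 - 4.05 = 9.95

9.95


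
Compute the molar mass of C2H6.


M(C2H6) = 2×12.01 + 6×1.008
= 24.02 + 6.05
= 30.07 g/mol

30.07 g/mol


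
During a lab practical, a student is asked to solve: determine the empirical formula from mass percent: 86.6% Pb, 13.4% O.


Assume 100 g sample. Moles of each element:
  Pb: 86.6/207.2 = 0.418 mol
  O: 13.4/16.0 = 0.838 mol
Divide by smallest (0.418):
  Pb: 0.418/0.418 = 1.0
  O: 0.838/0.418 = 2.0
Empirical formula: PbO2

PbO2


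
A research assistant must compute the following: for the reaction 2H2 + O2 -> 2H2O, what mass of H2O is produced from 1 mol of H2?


Mole ratio H2O:H2 = 2:2
n(H2O) = 1 × 2/2 = 1.000 mol
mass = 1.000 × 18.02 = 18.02 g

18.02 g


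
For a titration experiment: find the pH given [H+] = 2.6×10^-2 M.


pH = -log10([H+]) = -log10(2.6×10^-2)
= 2 - log10(2.6)
= 2 - 0.41
= 1.59

1.59


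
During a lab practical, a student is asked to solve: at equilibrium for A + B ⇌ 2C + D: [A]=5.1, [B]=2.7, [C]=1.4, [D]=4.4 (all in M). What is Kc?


Kc = [C]^2[D]/([A][B])
= (1.4^2 × 4.4^1)/(5.1^1 × 2.7^1)
= 8.624/13.77
= 0.6263

0.6263


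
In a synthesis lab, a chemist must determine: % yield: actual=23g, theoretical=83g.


% yield = actual/theoretical × 100
= 23/83 × 100
= 27.71%

27.71%


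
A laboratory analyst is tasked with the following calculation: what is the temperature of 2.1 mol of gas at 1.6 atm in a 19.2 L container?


PV = nRT  (R = 0.08206 L·atm/(mol·K))
T = PV/(nR) = 1.6×19.2/(2.1×0.08206)
= 30.72/0.172326
= 178.27 K

178.27 K


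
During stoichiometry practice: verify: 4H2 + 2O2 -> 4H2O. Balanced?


Equation: 4H2 + 2O2 -> 4H2O
Check atoms: H: 8=8, O: 4=4
Balanced

Yes, balanced


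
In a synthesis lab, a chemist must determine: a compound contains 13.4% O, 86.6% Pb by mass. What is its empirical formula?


Assume 100 g sample. Moles of each element:
  O: 13.4/16.0 = 0.838 mol
  Pb: 86.6/207.2 = 0.418 mol
Divide by smallest (0.418):
  O: 0.838/0.418 = 2.0
  Pb: 0.418/0.418 = 1.0
Empirical formula: PbO2

PbO2


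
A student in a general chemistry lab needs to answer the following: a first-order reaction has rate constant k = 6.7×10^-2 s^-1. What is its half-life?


t½ = ln2/k = 0.693147/(6.7×10^-2 s^-1)
= 10.35 s

10.35 s


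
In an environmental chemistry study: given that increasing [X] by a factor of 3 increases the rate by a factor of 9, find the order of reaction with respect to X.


rate ∝ [X]^n
3^n = 9 → n = 2
Order in X: 2

2


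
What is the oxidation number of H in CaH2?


H with a metal (hydride): -1
Oxidation number: -1

-1


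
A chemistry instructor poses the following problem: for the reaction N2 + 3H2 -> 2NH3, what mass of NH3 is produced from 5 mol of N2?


Mole ratio NH3:N2 = 2:1
n(NH3) = 5 × 2/1 = 10.000 mol
mass = 10.000 × 17.03 = 170.3 g

170.3 g


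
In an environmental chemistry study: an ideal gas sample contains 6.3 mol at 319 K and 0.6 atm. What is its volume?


PV = nRT  (R = 0.08206 L·atm/(mol·K))
V = nRT/P = 6.3×0.08206×319/0.6
= 274.86 L

274.86 L


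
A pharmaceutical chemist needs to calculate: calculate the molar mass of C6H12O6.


M(C6H12O6) = 6×12.01 + 12×1.008 + 6×16.0
= 72.06 + 12.1 + 96.0
= 180.16 g/mol

180.16 g/mol


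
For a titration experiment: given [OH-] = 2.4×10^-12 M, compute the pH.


pOH = -log10([OH-]) = -log10(2.4×10^-12)
= 12 - log10(2.4) = 11.62
pH = 14 - pOH = 14 - 11.62 = 2.38

2.38


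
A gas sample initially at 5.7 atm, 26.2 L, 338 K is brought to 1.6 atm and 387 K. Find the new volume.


P1V1/T1 = P2V2/T2
V2 = P1V1T2/(T1P2)
= 5.7×26.2×387/(338×1.6)
= 106.869 L

106.869 L


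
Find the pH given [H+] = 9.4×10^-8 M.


pH = -log10([H+]) = -log10(9.4×10^-8)
= 8 - log10(9.4)
= 8 - 0.97
= 7.03

7.03


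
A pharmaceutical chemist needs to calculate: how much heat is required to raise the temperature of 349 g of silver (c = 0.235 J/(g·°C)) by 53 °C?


q = mcΔT = 349 × 0.235 × 53
= 4346.80 J

4346.80 J


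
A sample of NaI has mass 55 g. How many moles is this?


M(NaI) = 149.89 g/mol
n = mass/M = 55/149.89 = 0.3669 mol

0.3669 mol


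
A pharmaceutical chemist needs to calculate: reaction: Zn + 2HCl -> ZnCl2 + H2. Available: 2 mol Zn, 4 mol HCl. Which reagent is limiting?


Mole ratio available / coefficient:
  Zn: 2/1 = 2.000
  HCl: 4/2 = 2.000
Smaller ratio is limiting.

neither (stoichiometric); Zn and HCl are fully consumed


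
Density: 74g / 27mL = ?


ρ = mass/volume
= 74/27
= 2.741 g/mL

2.741 g/mL


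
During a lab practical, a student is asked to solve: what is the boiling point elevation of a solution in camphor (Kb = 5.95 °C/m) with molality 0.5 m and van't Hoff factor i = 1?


ΔTb = Kb × m × i
= 5.95 × 0.5 × 1
= 2.975 °C

2.975 °C


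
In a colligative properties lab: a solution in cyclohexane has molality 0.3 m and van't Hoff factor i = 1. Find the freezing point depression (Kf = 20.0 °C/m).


ΔTf = Kf × m × i
= 20.0 × 0.3 × 1
= 6.0 °C

6.0 °C


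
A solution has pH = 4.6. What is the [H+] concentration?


[H+] = 10^(-pH) = 10^(-4.6)
= 2.51×10^-5 M

2.51×10^-5 M


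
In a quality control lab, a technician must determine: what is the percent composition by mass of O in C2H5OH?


M(C2H5OH) = 2×12.01 + 6×1.008 + 1×16.0 = 46.068 g/mol
Mass of O = 1 × 16.0 = 16.00 g/mol
% O = 16.00/46.068 × 100 = 34.73%

34.73%


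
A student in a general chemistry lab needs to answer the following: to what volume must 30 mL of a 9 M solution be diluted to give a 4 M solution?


C1V1 = C2V2
9 × 30 = 4 × V2
V2 = 270/4 = 67.5 mL

67.5 mL


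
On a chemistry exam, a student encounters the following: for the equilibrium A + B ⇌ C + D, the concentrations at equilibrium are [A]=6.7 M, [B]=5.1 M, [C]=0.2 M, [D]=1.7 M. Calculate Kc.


Kc = [C][D]/([A][B])
= (0.2^1 × 1.7^1)/(6.7^1 × 5.1^1)
= 0.34/34.17
= 0.009950

0.009950


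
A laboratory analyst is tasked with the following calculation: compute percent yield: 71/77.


% yield = actual/theoretical × 100
= 71/77 × 100
= 92.21%

92.21%


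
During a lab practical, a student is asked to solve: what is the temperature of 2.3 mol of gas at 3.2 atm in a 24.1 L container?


PV = nRT  (R = 0.08206 L·atm/(mol·K))
T = PV/(nR) = 3.2×24.1/(2.3×0.08206)
= 77.12/0.188738
= 408.61 K

408.61 K


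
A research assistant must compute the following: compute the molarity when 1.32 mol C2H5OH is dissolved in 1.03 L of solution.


M = n/V = 1.32/1.03 = 1.282 mol/L

1.282 M


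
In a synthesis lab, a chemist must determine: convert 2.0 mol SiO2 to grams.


M(SiO2) = 60.09 g/mol
mass = n × M = 2.0 × 60.09 = 120.18 g

120.18 g


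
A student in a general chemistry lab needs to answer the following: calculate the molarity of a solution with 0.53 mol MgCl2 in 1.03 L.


M = n/V = 0.53/1.03 = 0.515 mol/L

0.515 M


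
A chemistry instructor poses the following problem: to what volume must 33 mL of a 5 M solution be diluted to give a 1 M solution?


C1V1 = C2V2
5 × 33 = 1 × V2
V2 = 165/1 = 165.0 mL

165.0 mL


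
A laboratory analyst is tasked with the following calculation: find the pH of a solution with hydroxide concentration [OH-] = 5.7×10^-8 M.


pOH = -log10([OH-]) = -log10(5.7×10^-8)
= 8 - log10(5.7) = 7.24
pH = 14 - pOH = 14 - 7.24 = 6.76

6.76


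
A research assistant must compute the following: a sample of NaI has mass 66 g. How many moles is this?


M(NaI) = 149.89 g/mol
n = mass/M = 66/149.89 = 0.4403 mol

0.4403 mol


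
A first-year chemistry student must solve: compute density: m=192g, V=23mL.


ρ = mass/volume
= 192/23
= 8.348 g/mL

8.348 g/mL


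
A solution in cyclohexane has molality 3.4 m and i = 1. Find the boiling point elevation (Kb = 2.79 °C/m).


ΔTb = Kb × m × i
= 2.79 × 3.4 × 1
= 9.486 °C

9.486 °C


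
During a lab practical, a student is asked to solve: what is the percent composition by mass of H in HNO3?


M(HNO3) = 1×1.008 + 1×14.01 + 3×16.0 = 63.018 g/mol
Mass of H = 1 × 1.008 = 1.008 g/mol
% H = 1.008/63.018 × 100 = 1.60%

1.60%


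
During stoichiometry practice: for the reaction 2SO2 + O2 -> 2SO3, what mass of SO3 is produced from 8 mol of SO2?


Mole ratio SO3:SO2 = 2:2
n(SO3) = 8 × 2/2 = 8.000 mol
mass = 8.000 × 80.07 = 640.56 g

640.56 g


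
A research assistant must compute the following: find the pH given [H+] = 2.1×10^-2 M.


pH = -log10([H+]) = -log10(2.1×10^-2)
= 2 - log10(2.1)
= 2 - 0.32
= 1.68

1.68


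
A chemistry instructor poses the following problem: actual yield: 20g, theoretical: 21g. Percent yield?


% yield = actual/theoretical × 100
= 20/21 × 100
= 95.24%

95.24%


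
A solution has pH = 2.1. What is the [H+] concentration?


[H+] = 10^(-pH) = 10^(-2.1)
= 7.94×10^-3 M

7.94×10^-3 M


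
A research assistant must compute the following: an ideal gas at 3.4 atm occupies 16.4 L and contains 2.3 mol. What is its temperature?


PV = nRT  (R = 0.08206 L·atm/(mol·K))
T = PV/(nR) = 3.4×16.4/(2.3×0.08206)
= 55.76/0.188738
= 295.44 K

295.44 K


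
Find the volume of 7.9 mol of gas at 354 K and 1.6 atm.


PV = nRT  (R = 0.08206 L·atm/(mol·K))
V = nRT/P = 7.9×0.08206×354/1.6
= 143.431 L

143.431 L


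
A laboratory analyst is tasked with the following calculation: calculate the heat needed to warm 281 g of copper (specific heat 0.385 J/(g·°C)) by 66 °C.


q = mcΔT = 281 × 0.385 × 66
= 7140.21 J

7140.21 J


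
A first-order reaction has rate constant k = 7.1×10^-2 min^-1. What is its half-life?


t½ = ln2/k = 0.693147/(7.1×10^-2 min^-1)
= 9.763 min

9.763 min


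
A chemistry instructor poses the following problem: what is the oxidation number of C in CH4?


x + 4(+1) = 0, so x = -4
Oxidation number: -4

-4


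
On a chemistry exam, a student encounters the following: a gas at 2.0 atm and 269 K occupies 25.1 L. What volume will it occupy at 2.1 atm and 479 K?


P1V1/T1 = P2V2/T2
V2 = P1V1T2/(T1P2)
= 2.0×25.1×479/(269×2.1)
= 42.566 L

42.566 L


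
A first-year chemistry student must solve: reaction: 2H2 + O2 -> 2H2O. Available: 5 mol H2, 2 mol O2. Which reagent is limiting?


Mole ratio available / coefficient:
  H2: 5/2 = 2.500
  O2: 2/1 = 2.000
Smaller ratio is limiting.

O2


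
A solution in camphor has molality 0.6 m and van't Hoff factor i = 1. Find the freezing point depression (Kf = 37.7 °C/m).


ΔTf = Kf × m × i
= 37.7 × 0.6 × 1
= 22.62 °C

22.62 °C


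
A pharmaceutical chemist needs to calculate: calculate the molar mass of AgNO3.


M(AgNO3) = 1×107.87 + 1×14.01 + 3×16.0
= 107.87 + 14.01 + 48.0
= 169.88 g/mol

169.88 g/mol


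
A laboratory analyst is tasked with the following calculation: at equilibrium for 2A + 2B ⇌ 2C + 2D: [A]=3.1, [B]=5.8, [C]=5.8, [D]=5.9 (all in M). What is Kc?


Kc = [C]^2[D]^2/([A]^2[B]^2)
= (5.8^2 × 5.9^2)/(3.1^2 × 5.8^2)
= 1171.0084/323.2804
= 3.622

3.622


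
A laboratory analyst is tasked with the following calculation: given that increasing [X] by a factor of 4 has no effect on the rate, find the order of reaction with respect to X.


rate ∝ [X]^n
rate ∝ [X]^0
Order in X: 0

0


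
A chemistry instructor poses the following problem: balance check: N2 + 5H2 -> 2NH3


Equation: N2 + 5H2 -> 2NH3
Check atoms: H: 10≠6, N: 2=2
Not balanced

No, not balanced


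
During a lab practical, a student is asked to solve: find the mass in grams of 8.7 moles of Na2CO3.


M(Na2CO3) = 105.99 g/mol
mass = n × M = 8.7 × 105.99 = 922.11 g

922.11 g


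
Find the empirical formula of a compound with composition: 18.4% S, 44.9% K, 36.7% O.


Assume 100 g sample. Moles of each element:
  S: 18.4/32.07 = 0.574 mol
  K: 44.9/39.1 = 1.148 mol
  O: 36.7/16.0 = 2.294 mol
Divide by smallest (0.574):
  S: 0.574/0.574 = 1.0
  K: 1.148/0.574 = 2.0
  O: 2.294/0.574 = 4.0
Empirical formula: K2SO4

K2SO4


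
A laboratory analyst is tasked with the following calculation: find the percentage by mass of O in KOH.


M(KOH) = 1×39.1 + 1×16.0 + 1×1.008 = 56.108 g/mol
Mass of O = 1 × 16.0 = 16.00 g/mol
% O = 16.00/56.108 × 100 = 28.52%

28.52%


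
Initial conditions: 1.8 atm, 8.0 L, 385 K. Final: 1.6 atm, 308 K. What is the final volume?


P1V1/T1 = P2V2/T2
V2 = P1V1T2/(T1P2)
= 1.8×8.0×308/(385×1.6)
= 7.2 L

7.2 L


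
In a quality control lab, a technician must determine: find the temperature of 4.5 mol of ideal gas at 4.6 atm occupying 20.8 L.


PV = nRT  (R = 0.08206 L·atm/(mol·K))
T = PV/(nR) = 4.6×20.8/(4.5×0.08206)
= 95.68/0.369270
= 259.11 K

259.11 K


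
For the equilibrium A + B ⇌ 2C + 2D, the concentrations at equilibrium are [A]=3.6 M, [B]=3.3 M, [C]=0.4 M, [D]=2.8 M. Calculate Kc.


Kc = [C]^2[D]^2/([A][B])
= (0.4^2 × 2.8^2)/(3.6^1 × 3.3^1)
= 1.2544/11.88
= 0.1056

0.1056


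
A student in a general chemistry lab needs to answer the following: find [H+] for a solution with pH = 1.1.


[H+] = 10^(-pH) = 10^(-1.1)
= 7.94×10^-2 M

7.94×10^-2 M


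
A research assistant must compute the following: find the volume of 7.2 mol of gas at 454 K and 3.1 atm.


PV = nRT  (R = 0.08206 L·atm/(mol·K))
V = nRT/P = 7.2×0.08206×454/3.1
= 86.528 L

86.528 L


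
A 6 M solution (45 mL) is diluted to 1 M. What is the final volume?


C1V1 = C2V2
6 × 45 = 1 × V2
V2 = 270/1 = 270.0 mL

270.0 mL


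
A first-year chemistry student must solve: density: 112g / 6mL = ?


ρ = mass/volume
= 112/6
= 18.667 g/mL

18.667 g/mL


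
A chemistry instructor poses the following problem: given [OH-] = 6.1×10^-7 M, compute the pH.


pOH = -log10([OH-]) = -log10(6.1×10^-7)
= 7 - log10(6.1) = 6.21
pH = 14 - pOH = 14 - 6.21 = 7.79

7.79


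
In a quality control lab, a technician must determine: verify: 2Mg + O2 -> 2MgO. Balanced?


Equation: 2Mg + O2 -> 2MgO
Check atoms: Mg: 2=2, O: 2=2
Balanced

Yes, balanced


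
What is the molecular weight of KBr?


M(KBr) = 1×39.1 + 1×79.9
= 39.1 + 79.9
= 119.0 g/mol

119.0 g/mol


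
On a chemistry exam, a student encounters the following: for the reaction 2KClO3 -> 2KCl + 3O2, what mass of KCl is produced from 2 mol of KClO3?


Mole ratio KCl:KClO3 = 2:2
n(KCl) = 2 × 2/2 = 2.000 mol
mass = 2.000 × 74.55 = 149.1 g

149.1 g


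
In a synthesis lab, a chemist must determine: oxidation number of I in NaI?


halide: -1
Oxidation number: -1

-1


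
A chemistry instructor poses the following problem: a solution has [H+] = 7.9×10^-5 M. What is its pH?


pH = -log10([H+]) = -log10(7.9×10^-5)
= 5 - log10(7.9)
= 5 - 0.9
= 4.1

4.1


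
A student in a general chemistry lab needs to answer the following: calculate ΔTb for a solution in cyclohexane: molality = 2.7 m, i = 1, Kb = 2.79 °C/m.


ΔTb = Kb × m × i
= 2.79 × 2.7 × 1
= 7.533 °C

7.533 °C


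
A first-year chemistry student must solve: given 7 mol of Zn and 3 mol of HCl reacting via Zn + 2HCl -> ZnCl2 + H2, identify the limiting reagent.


Mole ratio available / coefficient:
  Zn: 7/1 = 7.000
  HCl: 3/2 = 1.500
Smaller ratio is limiting.

HCl


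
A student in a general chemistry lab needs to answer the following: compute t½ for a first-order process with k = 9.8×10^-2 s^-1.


t½ = ln2/k = 0.693147/(9.8×10^-2 s^-1)
= 7.073 s

7.073 s
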